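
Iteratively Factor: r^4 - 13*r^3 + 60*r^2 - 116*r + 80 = (r - 2)*(r^3 - 11*r^2 + 38*r - 40) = (r - 2)^2*(r^2 - 9*r + 20) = (r - 4)*(r - 2)^2*(r - 5)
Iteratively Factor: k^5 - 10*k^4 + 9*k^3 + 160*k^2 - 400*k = (k - 5)*(k^4 - 5*k^3 - 16*k^2 + 80*k) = (k - 5)*(k - 4)*(k^3 - k^2 - 20*k) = (k - 5)*(k - 4)*(k + 4)*(k^2 - 5*k) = (k - 5)^2*(k - 4)*(k + 4)*(k)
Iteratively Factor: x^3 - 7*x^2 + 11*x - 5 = (x - 1)*(x^2 - 6*x + 5) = (x - 1)^2*(x - 5)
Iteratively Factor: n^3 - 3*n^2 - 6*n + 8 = (n - 1)*(n^2 - 2*n - 8) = (n - 4)*(n - 1)*(n + 2)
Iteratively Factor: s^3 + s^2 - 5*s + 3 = (s + 3)*(s^2 - 2*s + 1) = (s - 1)*(s + 3)*(s - 1)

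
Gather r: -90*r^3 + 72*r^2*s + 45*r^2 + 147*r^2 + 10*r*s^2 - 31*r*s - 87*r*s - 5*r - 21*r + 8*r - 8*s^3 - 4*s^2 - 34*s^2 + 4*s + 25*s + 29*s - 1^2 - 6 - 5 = -90*r^3 + r^2*(72*s + 192) + r*(10*s^2 - 118*s - 18) - 8*s^3 - 38*s^2 + 58*s - 12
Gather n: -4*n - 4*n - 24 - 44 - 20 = -8*n - 88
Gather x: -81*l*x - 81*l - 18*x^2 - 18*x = -81*l - 18*x^2 + x*(-81*l - 18)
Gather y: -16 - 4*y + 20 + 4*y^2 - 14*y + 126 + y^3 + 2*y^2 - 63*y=y^3 + 6*y^2 - 81*y + 130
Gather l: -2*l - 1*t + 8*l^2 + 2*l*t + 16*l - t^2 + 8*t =8*l^2 + l*(2*t + 14) - t^2 + 7*t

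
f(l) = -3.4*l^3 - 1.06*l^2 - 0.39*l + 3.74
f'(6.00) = -380.31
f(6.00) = -771.16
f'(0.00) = -0.39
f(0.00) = 3.74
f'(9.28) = -898.47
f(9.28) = -2808.37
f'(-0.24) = -0.47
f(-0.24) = 3.82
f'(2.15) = -52.10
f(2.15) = -35.79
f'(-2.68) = -67.97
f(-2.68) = 62.62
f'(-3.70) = -132.18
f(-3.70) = 162.89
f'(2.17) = -53.02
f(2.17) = -36.84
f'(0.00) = -0.39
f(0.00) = 3.74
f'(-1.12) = -10.81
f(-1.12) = 7.62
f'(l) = -10.2*l^2 - 2.12*l - 0.39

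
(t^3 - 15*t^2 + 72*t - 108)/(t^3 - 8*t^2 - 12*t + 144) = (t - 3)/(t + 4)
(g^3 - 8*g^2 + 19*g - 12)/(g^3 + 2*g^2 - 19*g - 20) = (g^2 - 4*g + 3)/(g^2 + 6*g + 5)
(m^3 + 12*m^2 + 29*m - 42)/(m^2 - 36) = (m^2 + 6*m - 7)/(m - 6)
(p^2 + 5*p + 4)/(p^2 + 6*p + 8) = (p + 1)/(p + 2)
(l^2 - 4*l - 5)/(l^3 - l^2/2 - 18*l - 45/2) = 2*(l + 1)/(2*l^2 + 9*l + 9)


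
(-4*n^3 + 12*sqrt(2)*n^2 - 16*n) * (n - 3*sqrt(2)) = -4*n^4 + 24*sqrt(2)*n^3 - 88*n^2 + 48*sqrt(2)*n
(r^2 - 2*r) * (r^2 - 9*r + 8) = r^4 - 11*r^3 + 26*r^2 - 16*r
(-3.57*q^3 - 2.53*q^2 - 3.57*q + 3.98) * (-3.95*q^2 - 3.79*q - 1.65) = 14.1015*q^5 + 23.5238*q^4 + 29.5807*q^3 + 1.9838*q^2 - 9.1937*q - 6.567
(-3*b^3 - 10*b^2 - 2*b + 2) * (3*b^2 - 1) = -9*b^5 - 30*b^4 - 3*b^3 + 16*b^2 + 2*b - 2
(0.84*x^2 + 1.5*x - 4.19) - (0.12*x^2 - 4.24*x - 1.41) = 0.72*x^2 + 5.74*x - 2.78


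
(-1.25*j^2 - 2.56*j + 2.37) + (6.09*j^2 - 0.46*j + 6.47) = 4.84*j^2 - 3.02*j + 8.84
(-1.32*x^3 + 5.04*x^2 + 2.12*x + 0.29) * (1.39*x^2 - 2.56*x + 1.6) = -1.8348*x^5 + 10.3848*x^4 - 12.0676*x^3 + 3.0399*x^2 + 2.6496*x + 0.464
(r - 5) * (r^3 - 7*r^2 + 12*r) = r^4 - 12*r^3 + 47*r^2 - 60*r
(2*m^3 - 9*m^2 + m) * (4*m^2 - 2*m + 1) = 8*m^5 - 40*m^4 + 24*m^3 - 11*m^2 + m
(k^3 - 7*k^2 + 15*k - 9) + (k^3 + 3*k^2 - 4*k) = 2*k^3 - 4*k^2 + 11*k - 9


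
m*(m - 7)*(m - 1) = m^3 - 8*m^2 + 7*m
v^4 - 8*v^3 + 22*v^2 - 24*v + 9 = (v - 3)^2*(v - 1)^2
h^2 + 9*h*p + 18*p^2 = (h + 3*p)*(h + 6*p)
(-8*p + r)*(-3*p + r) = 24*p^2 - 11*p*r + r^2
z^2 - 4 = (z - 2)*(z + 2)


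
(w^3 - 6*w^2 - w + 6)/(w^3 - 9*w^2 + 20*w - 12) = (w + 1)/(w - 2)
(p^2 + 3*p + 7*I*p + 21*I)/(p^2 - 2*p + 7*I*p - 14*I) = (p + 3)/(p - 2)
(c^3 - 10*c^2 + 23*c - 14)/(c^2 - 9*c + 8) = (c^2 - 9*c + 14)/(c - 8)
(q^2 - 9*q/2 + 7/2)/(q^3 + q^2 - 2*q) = (q - 7/2)/(q*(q + 2))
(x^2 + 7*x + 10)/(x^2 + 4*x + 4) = (x + 5)/(x + 2)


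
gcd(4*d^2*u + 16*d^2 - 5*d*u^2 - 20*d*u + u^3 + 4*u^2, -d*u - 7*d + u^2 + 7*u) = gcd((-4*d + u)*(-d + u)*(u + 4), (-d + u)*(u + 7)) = -d + u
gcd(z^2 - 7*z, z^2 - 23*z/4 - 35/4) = z - 7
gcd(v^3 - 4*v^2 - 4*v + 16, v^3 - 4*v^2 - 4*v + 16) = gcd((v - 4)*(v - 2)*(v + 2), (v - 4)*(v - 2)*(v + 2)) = v^3 - 4*v^2 - 4*v + 16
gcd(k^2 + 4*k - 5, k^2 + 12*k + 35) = k + 5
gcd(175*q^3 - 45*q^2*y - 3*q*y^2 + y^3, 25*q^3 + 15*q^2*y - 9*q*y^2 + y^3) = 25*q^2 - 10*q*y + y^2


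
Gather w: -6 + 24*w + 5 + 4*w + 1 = 28*w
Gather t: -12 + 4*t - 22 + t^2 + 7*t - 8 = t^2 + 11*t - 42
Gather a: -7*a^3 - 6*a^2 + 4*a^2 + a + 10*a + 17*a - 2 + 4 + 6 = -7*a^3 - 2*a^2 + 28*a + 8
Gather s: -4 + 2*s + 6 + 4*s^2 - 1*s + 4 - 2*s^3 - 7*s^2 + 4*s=-2*s^3 - 3*s^2 + 5*s + 6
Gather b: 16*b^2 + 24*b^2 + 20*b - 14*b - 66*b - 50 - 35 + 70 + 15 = 40*b^2 - 60*b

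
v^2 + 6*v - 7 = (v - 1)*(v + 7)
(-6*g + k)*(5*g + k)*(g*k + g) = -30*g^3*k - 30*g^3 - g^2*k^2 - g^2*k + g*k^3 + g*k^2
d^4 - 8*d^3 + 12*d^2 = d^2*(d - 6)*(d - 2)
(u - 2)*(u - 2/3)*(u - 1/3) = u^3 - 3*u^2 + 20*u/9 - 4/9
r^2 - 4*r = r*(r - 4)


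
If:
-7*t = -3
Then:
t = 3/7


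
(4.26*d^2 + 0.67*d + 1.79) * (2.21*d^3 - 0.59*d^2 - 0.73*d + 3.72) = 9.4146*d^5 - 1.0327*d^4 + 0.4508*d^3 + 14.302*d^2 + 1.1857*d + 6.6588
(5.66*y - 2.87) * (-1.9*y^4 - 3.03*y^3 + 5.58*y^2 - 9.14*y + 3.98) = -10.754*y^5 - 11.6968*y^4 + 40.2789*y^3 - 67.747*y^2 + 48.7586*y - 11.4226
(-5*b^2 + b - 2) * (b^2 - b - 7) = -5*b^4 + 6*b^3 + 32*b^2 - 5*b + 14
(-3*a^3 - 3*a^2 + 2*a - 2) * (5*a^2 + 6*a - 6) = -15*a^5 - 33*a^4 + 10*a^3 + 20*a^2 - 24*a + 12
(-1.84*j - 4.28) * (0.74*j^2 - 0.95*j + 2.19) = -1.3616*j^3 - 1.4192*j^2 + 0.0363999999999995*j - 9.3732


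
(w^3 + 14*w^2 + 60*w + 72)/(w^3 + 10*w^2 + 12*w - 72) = (w + 2)/(w - 2)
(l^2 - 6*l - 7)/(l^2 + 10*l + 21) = (l^2 - 6*l - 7)/(l^2 + 10*l + 21)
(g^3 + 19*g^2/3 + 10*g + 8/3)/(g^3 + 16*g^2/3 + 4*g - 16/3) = (3*g + 1)/(3*g - 2)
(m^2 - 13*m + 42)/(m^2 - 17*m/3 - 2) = 3*(m - 7)/(3*m + 1)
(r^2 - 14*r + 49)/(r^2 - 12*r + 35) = (r - 7)/(r - 5)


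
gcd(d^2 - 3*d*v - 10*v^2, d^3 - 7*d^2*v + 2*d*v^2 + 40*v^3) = -d^2 + 3*d*v + 10*v^2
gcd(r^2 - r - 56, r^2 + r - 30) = 1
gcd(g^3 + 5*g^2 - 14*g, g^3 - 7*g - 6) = 1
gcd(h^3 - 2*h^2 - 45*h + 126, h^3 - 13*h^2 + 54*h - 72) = h^2 - 9*h + 18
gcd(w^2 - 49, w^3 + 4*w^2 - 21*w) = w + 7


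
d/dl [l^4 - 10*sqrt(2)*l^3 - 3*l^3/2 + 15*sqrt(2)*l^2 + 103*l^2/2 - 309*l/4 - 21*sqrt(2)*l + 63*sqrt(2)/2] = 4*l^3 - 30*sqrt(2)*l^2 - 9*l^2/2 + 30*sqrt(2)*l + 103*l - 309/4 - 21*sqrt(2)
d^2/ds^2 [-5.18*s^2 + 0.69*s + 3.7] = -10.3600000000000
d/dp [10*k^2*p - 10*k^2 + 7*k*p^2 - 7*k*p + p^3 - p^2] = 10*k^2 + 14*k*p - 7*k + 3*p^2 - 2*p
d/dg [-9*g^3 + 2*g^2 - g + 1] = -27*g^2 + 4*g - 1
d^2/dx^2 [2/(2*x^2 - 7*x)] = 4*(-2*x*(2*x - 7) + (4*x - 7)^2)/(x^3*(2*x - 7)^3)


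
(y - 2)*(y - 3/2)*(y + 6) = y^3 + 5*y^2/2 - 18*y + 18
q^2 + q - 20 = (q - 4)*(q + 5)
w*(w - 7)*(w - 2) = w^3 - 9*w^2 + 14*w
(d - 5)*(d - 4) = d^2 - 9*d + 20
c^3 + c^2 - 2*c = c*(c - 1)*(c + 2)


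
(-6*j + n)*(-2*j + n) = 12*j^2 - 8*j*n + n^2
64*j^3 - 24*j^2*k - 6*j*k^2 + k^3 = (-8*j + k)*(-2*j + k)*(4*j + k)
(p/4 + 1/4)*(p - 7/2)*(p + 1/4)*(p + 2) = p^4/4 - p^3/16 - 69*p^2/32 - 73*p/32 - 7/16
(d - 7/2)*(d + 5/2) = d^2 - d - 35/4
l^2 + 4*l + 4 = (l + 2)^2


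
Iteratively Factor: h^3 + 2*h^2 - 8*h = (h)*(h^2 + 2*h - 8) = h*(h - 2)*(h + 4)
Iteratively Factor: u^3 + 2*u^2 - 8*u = (u)*(u^2 + 2*u - 8) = u*(u + 4)*(u - 2)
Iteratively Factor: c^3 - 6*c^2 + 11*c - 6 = (c - 1)*(c^2 - 5*c + 6) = (c - 3)*(c - 1)*(c - 2)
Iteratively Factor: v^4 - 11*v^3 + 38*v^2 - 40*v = (v - 2)*(v^3 - 9*v^2 + 20*v) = v*(v - 2)*(v^2 - 9*v + 20) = v*(v - 4)*(v - 2)*(v - 5)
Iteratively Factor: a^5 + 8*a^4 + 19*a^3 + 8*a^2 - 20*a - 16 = (a + 2)*(a^4 + 6*a^3 + 7*a^2 - 6*a - 8) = (a + 2)^2*(a^3 + 4*a^2 - a - 4) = (a + 2)^2*(a + 4)*(a^2 - 1) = (a + 1)*(a + 2)^2*(a + 4)*(a - 1)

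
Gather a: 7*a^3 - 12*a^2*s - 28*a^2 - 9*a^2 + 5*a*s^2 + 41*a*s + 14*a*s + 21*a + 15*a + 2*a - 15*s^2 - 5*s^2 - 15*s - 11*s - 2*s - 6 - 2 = 7*a^3 + a^2*(-12*s - 37) + a*(5*s^2 + 55*s + 38) - 20*s^2 - 28*s - 8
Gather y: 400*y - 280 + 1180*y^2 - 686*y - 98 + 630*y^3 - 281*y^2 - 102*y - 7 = 630*y^3 + 899*y^2 - 388*y - 385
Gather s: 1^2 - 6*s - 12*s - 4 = -18*s - 3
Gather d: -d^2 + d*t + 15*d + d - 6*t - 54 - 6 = -d^2 + d*(t + 16) - 6*t - 60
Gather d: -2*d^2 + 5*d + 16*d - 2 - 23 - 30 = -2*d^2 + 21*d - 55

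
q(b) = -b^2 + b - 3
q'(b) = 1 - 2*b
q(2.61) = -7.20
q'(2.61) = -4.22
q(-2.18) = -9.93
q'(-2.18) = 5.36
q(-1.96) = -8.80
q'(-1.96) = 4.92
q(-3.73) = -20.64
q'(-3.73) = 8.46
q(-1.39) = -6.32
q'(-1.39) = 3.78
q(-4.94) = -32.34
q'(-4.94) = 10.88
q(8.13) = -60.97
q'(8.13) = -15.26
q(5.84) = -31.27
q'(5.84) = -10.68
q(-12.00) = -159.00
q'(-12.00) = 25.00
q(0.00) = -3.00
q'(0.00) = 1.00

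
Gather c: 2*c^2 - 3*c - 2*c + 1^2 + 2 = 2*c^2 - 5*c + 3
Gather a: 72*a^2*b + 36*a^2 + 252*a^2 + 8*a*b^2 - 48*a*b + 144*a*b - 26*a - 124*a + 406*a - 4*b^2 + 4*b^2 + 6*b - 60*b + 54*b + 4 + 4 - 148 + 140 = a^2*(72*b + 288) + a*(8*b^2 + 96*b + 256)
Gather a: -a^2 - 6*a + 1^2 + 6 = -a^2 - 6*a + 7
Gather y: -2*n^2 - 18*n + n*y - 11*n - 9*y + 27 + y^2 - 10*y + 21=-2*n^2 - 29*n + y^2 + y*(n - 19) + 48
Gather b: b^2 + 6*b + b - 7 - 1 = b^2 + 7*b - 8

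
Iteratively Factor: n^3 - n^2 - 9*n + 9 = (n + 3)*(n^2 - 4*n + 3) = (n - 3)*(n + 3)*(n - 1)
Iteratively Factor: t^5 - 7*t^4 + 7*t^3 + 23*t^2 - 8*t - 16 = (t + 1)*(t^4 - 8*t^3 + 15*t^2 + 8*t - 16) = (t - 1)*(t + 1)*(t^3 - 7*t^2 + 8*t + 16) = (t - 1)*(t + 1)^2*(t^2 - 8*t + 16) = (t - 4)*(t - 1)*(t + 1)^2*(t - 4)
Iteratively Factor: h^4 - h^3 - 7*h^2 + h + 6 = (h + 2)*(h^3 - 3*h^2 - h + 3) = (h - 3)*(h + 2)*(h^2 - 1) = (h - 3)*(h - 1)*(h + 2)*(h + 1)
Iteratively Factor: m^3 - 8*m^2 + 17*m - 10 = (m - 1)*(m^2 - 7*m + 10) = (m - 5)*(m - 1)*(m - 2)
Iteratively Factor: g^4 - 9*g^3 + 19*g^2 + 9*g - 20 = (g - 5)*(g^3 - 4*g^2 - g + 4) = (g - 5)*(g - 1)*(g^2 - 3*g - 4) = (g - 5)*(g - 4)*(g - 1)*(g + 1)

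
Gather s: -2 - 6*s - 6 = -6*s - 8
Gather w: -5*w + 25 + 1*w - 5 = 20 - 4*w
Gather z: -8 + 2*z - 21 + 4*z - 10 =6*z - 39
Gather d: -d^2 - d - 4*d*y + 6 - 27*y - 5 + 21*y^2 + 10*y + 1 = -d^2 + d*(-4*y - 1) + 21*y^2 - 17*y + 2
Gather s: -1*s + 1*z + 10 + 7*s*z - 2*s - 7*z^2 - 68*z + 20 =s*(7*z - 3) - 7*z^2 - 67*z + 30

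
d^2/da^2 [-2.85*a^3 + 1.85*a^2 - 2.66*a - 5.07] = 3.7 - 17.1*a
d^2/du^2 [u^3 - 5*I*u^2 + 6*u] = 6*u - 10*I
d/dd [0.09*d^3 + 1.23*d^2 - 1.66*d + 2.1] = 0.27*d^2 + 2.46*d - 1.66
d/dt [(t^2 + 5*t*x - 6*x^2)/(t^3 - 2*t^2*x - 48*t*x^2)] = (-t^2 + 2*t*x - 8*x^2)/(t^2*(t^2 - 16*t*x + 64*x^2))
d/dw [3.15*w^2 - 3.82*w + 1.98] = 6.3*w - 3.82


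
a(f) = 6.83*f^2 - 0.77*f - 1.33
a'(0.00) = -0.77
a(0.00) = -1.33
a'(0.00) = -0.77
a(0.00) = -1.33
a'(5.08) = 68.62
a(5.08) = 171.02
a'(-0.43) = -6.64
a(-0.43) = 0.26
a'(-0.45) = -6.92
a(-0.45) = 0.40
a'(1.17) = 15.21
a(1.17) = 7.12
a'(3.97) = 53.46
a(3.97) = 103.26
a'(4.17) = 56.19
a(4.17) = 114.23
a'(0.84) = 10.70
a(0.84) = 2.84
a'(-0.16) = -2.96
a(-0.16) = -1.03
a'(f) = 13.66*f - 0.77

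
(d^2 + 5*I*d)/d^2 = (d + 5*I)/d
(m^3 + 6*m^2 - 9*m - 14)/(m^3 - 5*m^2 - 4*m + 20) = (m^2 + 8*m + 7)/(m^2 - 3*m - 10)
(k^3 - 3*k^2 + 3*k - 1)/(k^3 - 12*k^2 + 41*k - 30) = (k^2 - 2*k + 1)/(k^2 - 11*k + 30)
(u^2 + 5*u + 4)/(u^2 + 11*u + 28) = (u + 1)/(u + 7)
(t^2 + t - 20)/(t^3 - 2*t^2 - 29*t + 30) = (t - 4)/(t^2 - 7*t + 6)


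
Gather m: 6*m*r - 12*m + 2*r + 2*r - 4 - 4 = m*(6*r - 12) + 4*r - 8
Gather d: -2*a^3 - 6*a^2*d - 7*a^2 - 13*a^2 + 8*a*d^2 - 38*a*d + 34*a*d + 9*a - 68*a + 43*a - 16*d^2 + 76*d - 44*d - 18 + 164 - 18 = -2*a^3 - 20*a^2 - 16*a + d^2*(8*a - 16) + d*(-6*a^2 - 4*a + 32) + 128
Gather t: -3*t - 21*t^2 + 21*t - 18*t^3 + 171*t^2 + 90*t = -18*t^3 + 150*t^2 + 108*t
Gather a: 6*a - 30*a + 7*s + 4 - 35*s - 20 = -24*a - 28*s - 16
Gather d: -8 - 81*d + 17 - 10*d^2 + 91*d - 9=-10*d^2 + 10*d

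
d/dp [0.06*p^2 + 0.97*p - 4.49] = 0.12*p + 0.97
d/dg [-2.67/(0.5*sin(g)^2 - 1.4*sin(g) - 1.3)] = (2.67*sin(g) - 3.738)*cos(g)/(-0.5*sin(g)^2 + 1.4*sin(g) + 1.3)^2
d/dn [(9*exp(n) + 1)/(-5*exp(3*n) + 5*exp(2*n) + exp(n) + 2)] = (-(9*exp(n) + 1)*(-15*exp(2*n) + 10*exp(n) + 1) - 45*exp(3*n) + 45*exp(2*n) + 9*exp(n) + 18)*exp(n)/(-5*exp(3*n) + 5*exp(2*n) + exp(n) + 2)^2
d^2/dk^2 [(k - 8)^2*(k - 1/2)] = 6*k - 33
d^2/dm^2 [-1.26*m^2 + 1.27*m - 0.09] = -2.52000000000000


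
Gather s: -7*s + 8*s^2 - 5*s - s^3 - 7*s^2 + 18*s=-s^3 + s^2 + 6*s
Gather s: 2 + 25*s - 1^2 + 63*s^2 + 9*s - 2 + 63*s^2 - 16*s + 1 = 126*s^2 + 18*s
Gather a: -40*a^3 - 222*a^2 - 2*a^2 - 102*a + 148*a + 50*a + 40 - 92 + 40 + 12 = -40*a^3 - 224*a^2 + 96*a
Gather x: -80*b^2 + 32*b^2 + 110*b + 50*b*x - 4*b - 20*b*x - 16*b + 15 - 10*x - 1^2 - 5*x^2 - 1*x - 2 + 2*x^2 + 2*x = -48*b^2 + 90*b - 3*x^2 + x*(30*b - 9) + 12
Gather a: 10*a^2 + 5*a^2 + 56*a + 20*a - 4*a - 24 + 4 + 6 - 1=15*a^2 + 72*a - 15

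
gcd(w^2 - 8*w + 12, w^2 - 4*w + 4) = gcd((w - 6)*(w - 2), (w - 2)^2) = w - 2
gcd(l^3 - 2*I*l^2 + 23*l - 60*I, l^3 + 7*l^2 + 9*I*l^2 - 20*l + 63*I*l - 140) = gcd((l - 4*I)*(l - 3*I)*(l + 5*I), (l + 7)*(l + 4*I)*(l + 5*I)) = l + 5*I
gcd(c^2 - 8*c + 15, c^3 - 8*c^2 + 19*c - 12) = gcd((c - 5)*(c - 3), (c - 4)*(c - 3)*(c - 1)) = c - 3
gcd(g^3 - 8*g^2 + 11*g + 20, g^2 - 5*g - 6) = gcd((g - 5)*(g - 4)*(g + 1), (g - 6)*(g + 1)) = g + 1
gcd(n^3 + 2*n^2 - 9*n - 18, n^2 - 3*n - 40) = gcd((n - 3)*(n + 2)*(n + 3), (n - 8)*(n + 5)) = 1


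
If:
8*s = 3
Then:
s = 3/8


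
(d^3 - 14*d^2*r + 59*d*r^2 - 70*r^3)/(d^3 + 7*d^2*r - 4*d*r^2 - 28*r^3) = (d^2 - 12*d*r + 35*r^2)/(d^2 + 9*d*r + 14*r^2)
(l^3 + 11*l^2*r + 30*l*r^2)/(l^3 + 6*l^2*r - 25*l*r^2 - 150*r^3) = l/(l - 5*r)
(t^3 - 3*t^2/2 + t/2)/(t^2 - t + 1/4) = 2*t*(t - 1)/(2*t - 1)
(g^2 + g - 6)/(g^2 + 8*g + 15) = (g - 2)/(g + 5)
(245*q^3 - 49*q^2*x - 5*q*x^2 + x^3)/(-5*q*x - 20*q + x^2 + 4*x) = (-49*q^2 + x^2)/(x + 4)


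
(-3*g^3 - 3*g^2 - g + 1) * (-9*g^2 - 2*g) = 27*g^5 + 33*g^4 + 15*g^3 - 7*g^2 - 2*g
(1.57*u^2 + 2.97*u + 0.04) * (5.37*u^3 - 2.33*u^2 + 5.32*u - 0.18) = 8.4309*u^5 + 12.2908*u^4 + 1.6471*u^3 + 15.4246*u^2 - 0.3218*u - 0.0072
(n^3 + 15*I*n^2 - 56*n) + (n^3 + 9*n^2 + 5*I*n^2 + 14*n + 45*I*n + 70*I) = 2*n^3 + 9*n^2 + 20*I*n^2 - 42*n + 45*I*n + 70*I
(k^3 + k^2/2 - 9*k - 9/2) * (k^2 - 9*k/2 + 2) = k^5 - 4*k^4 - 37*k^3/4 + 37*k^2 + 9*k/4 - 9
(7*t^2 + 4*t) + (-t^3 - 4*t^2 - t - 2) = -t^3 + 3*t^2 + 3*t - 2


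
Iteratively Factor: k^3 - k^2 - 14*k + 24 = (k - 2)*(k^2 + k - 12) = (k - 3)*(k - 2)*(k + 4)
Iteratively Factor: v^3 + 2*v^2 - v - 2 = (v - 1)*(v^2 + 3*v + 2) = (v - 1)*(v + 2)*(v + 1)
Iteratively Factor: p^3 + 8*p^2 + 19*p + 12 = (p + 3)*(p^2 + 5*p + 4) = (p + 1)*(p + 3)*(p + 4)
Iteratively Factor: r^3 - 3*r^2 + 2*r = (r)*(r^2 - 3*r + 2) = r*(r - 1)*(r - 2)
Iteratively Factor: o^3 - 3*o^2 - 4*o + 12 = (o - 3)*(o^2 - 4) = (o - 3)*(o - 2)*(o + 2)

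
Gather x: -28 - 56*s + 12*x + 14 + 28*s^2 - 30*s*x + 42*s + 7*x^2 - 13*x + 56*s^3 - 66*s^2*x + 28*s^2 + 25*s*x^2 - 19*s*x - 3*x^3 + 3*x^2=56*s^3 + 56*s^2 - 14*s - 3*x^3 + x^2*(25*s + 10) + x*(-66*s^2 - 49*s - 1) - 14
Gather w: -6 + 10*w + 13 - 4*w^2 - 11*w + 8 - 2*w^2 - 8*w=-6*w^2 - 9*w + 15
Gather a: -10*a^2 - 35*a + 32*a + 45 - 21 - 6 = -10*a^2 - 3*a + 18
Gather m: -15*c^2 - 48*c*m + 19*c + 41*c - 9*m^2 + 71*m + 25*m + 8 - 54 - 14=-15*c^2 + 60*c - 9*m^2 + m*(96 - 48*c) - 60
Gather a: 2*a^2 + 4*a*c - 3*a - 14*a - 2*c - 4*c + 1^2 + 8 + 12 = 2*a^2 + a*(4*c - 17) - 6*c + 21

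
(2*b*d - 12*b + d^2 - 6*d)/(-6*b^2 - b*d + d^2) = (6 - d)/(3*b - d)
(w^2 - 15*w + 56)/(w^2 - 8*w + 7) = (w - 8)/(w - 1)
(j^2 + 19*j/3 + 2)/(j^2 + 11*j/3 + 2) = (3*j^2 + 19*j + 6)/(3*j^2 + 11*j + 6)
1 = 1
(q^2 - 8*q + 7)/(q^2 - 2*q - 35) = (q - 1)/(q + 5)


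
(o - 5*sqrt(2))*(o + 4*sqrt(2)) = o^2 - sqrt(2)*o - 40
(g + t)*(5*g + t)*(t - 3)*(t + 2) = 5*g^2*t^2 - 5*g^2*t - 30*g^2 + 6*g*t^3 - 6*g*t^2 - 36*g*t + t^4 - t^3 - 6*t^2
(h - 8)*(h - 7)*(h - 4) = h^3 - 19*h^2 + 116*h - 224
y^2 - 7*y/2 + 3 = (y - 2)*(y - 3/2)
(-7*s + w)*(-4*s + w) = 28*s^2 - 11*s*w + w^2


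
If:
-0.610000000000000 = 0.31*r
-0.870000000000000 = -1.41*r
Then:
No Solution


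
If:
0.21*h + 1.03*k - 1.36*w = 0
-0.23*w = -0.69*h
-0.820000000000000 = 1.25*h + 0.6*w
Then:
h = -0.27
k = -1.01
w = -0.81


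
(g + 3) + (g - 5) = 2*g - 2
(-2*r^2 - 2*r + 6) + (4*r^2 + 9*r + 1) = 2*r^2 + 7*r + 7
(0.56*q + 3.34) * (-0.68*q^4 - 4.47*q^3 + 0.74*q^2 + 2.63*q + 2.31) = -0.3808*q^5 - 4.7744*q^4 - 14.5154*q^3 + 3.9444*q^2 + 10.0778*q + 7.7154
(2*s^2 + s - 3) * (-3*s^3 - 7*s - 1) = -6*s^5 - 3*s^4 - 5*s^3 - 9*s^2 + 20*s + 3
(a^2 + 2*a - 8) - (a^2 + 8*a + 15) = -6*a - 23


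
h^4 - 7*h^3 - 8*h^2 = h^2*(h - 8)*(h + 1)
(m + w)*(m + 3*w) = m^2 + 4*m*w + 3*w^2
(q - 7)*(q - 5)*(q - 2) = q^3 - 14*q^2 + 59*q - 70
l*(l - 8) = l^2 - 8*l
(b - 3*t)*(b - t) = b^2 - 4*b*t + 3*t^2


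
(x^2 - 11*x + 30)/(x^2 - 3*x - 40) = (-x^2 + 11*x - 30)/(-x^2 + 3*x + 40)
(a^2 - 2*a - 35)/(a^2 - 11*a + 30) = (a^2 - 2*a - 35)/(a^2 - 11*a + 30)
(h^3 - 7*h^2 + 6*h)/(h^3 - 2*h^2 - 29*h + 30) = h/(h + 5)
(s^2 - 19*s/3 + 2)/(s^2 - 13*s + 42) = (s - 1/3)/(s - 7)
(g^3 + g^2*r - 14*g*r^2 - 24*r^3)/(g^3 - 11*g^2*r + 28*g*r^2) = (-g^2 - 5*g*r - 6*r^2)/(g*(-g + 7*r))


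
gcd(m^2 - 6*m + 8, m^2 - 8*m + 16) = m - 4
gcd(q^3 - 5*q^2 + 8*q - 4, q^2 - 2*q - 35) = 1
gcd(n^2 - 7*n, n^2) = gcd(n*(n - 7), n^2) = n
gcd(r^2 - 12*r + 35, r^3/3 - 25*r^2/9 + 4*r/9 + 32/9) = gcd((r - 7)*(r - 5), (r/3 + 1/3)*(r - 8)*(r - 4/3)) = 1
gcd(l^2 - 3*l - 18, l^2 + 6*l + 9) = l + 3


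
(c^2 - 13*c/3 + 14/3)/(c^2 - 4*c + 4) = (c - 7/3)/(c - 2)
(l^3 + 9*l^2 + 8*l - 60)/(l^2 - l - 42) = (l^2 + 3*l - 10)/(l - 7)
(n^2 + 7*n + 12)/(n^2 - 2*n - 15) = (n + 4)/(n - 5)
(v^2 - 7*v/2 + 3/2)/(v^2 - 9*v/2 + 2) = (v - 3)/(v - 4)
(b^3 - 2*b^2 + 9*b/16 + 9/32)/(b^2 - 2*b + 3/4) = (16*b^2 - 8*b - 3)/(8*(2*b - 1))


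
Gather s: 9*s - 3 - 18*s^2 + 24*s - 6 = -18*s^2 + 33*s - 9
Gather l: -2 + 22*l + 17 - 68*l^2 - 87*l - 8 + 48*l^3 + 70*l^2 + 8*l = 48*l^3 + 2*l^2 - 57*l + 7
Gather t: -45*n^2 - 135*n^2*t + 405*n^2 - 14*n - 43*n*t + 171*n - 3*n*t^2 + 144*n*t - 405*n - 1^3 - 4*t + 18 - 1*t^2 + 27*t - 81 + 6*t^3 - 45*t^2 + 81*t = 360*n^2 - 248*n + 6*t^3 + t^2*(-3*n - 46) + t*(-135*n^2 + 101*n + 104) - 64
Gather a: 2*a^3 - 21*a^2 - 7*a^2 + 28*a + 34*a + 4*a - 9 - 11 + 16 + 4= 2*a^3 - 28*a^2 + 66*a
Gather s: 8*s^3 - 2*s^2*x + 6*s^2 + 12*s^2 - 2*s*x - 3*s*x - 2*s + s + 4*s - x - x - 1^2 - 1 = 8*s^3 + s^2*(18 - 2*x) + s*(3 - 5*x) - 2*x - 2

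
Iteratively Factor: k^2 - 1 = (k + 1)*(k - 1)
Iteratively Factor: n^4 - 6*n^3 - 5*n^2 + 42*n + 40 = (n + 2)*(n^3 - 8*n^2 + 11*n + 20) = (n + 1)*(n + 2)*(n^2 - 9*n + 20) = (n - 5)*(n + 1)*(n + 2)*(n - 4)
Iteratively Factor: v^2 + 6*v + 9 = (v + 3)*(v + 3)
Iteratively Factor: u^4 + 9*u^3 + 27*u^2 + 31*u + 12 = (u + 1)*(u^3 + 8*u^2 + 19*u + 12) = (u + 1)*(u + 3)*(u^2 + 5*u + 4) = (u + 1)*(u + 3)*(u + 4)*(u + 1)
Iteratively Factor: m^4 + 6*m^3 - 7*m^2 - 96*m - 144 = (m - 4)*(m^3 + 10*m^2 + 33*m + 36) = (m - 4)*(m + 3)*(m^2 + 7*m + 12) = (m - 4)*(m + 3)^2*(m + 4)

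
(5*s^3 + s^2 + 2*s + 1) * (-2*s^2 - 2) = -10*s^5 - 2*s^4 - 14*s^3 - 4*s^2 - 4*s - 2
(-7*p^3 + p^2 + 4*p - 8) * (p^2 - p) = -7*p^5 + 8*p^4 + 3*p^3 - 12*p^2 + 8*p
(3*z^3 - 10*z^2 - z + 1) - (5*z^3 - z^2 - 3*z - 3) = -2*z^3 - 9*z^2 + 2*z + 4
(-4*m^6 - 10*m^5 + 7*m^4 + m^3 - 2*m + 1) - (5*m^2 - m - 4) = -4*m^6 - 10*m^5 + 7*m^4 + m^3 - 5*m^2 - m + 5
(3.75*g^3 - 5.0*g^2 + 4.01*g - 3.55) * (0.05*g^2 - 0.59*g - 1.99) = 0.1875*g^5 - 2.4625*g^4 - 4.312*g^3 + 7.4066*g^2 - 5.8854*g + 7.0645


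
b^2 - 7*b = b*(b - 7)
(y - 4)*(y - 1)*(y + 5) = y^3 - 21*y + 20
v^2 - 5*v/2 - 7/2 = (v - 7/2)*(v + 1)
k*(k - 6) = k^2 - 6*k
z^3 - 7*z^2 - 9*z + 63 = (z - 7)*(z - 3)*(z + 3)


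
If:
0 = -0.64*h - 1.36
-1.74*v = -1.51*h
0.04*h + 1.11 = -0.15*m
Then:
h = -2.12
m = -6.83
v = -1.84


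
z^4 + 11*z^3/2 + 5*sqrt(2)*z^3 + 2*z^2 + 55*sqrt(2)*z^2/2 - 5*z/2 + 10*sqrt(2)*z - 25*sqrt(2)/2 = (z - 1/2)*(z + 1)*(z + 5)*(z + 5*sqrt(2))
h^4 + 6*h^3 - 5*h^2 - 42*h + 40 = (h - 2)*(h - 1)*(h + 4)*(h + 5)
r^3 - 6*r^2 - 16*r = r*(r - 8)*(r + 2)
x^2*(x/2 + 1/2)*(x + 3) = x^4/2 + 2*x^3 + 3*x^2/2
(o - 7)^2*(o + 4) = o^3 - 10*o^2 - 7*o + 196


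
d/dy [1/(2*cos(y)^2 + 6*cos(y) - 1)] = 2*(2*cos(y) + 3)*sin(y)/(6*cos(y) + cos(2*y))^2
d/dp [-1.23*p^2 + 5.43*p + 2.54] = 5.43 - 2.46*p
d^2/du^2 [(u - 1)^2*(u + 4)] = 6*u + 4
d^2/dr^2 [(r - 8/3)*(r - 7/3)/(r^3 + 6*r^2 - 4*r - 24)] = 2*(9*r^6 - 135*r^5 - 366*r^4 + 2616*r^3 + 2784*r^2 - 19440*r + 18464)/(9*(r^9 + 18*r^8 + 96*r^7 - 1248*r^5 - 1728*r^4 + 5120*r^3 + 9216*r^2 - 6912*r - 13824))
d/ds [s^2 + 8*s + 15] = 2*s + 8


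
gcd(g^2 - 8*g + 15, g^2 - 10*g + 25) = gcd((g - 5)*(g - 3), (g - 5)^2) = g - 5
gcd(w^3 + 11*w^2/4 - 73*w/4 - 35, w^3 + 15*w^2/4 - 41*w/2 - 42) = w^2 - 9*w/4 - 7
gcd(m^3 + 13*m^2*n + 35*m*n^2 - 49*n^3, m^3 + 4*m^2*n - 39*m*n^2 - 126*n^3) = m + 7*n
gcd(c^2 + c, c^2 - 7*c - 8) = c + 1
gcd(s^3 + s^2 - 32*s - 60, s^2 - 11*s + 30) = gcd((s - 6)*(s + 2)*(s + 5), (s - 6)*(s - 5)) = s - 6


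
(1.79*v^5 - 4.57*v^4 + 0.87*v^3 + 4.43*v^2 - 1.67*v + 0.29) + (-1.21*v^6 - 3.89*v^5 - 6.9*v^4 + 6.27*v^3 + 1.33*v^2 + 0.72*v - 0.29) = -1.21*v^6 - 2.1*v^5 - 11.47*v^4 + 7.14*v^3 + 5.76*v^2 - 0.95*v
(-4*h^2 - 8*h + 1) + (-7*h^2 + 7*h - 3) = -11*h^2 - h - 2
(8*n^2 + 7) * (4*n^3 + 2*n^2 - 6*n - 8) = 32*n^5 + 16*n^4 - 20*n^3 - 50*n^2 - 42*n - 56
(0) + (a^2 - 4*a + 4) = a^2 - 4*a + 4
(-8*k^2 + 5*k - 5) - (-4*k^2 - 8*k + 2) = -4*k^2 + 13*k - 7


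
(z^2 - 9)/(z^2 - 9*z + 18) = (z + 3)/(z - 6)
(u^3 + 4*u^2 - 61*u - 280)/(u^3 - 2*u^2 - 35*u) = (u^2 - u - 56)/(u*(u - 7))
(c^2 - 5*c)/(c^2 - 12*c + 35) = c/(c - 7)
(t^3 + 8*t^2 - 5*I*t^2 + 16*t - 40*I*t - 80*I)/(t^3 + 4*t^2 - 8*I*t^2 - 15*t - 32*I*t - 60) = (t + 4)/(t - 3*I)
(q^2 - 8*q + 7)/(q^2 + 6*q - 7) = (q - 7)/(q + 7)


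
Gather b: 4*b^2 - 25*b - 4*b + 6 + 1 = 4*b^2 - 29*b + 7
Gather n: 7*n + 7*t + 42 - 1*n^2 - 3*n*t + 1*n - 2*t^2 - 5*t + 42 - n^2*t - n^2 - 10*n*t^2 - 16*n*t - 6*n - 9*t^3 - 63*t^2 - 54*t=n^2*(-t - 2) + n*(-10*t^2 - 19*t + 2) - 9*t^3 - 65*t^2 - 52*t + 84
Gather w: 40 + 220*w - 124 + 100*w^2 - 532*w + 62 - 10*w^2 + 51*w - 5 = 90*w^2 - 261*w - 27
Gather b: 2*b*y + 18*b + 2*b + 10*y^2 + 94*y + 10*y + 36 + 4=b*(2*y + 20) + 10*y^2 + 104*y + 40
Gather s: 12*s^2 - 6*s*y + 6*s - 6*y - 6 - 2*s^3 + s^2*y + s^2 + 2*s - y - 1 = -2*s^3 + s^2*(y + 13) + s*(8 - 6*y) - 7*y - 7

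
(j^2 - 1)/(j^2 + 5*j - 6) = (j + 1)/(j + 6)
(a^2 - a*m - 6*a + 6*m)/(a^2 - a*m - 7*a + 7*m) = (a - 6)/(a - 7)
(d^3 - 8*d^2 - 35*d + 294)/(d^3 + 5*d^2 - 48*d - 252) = (d - 7)/(d + 6)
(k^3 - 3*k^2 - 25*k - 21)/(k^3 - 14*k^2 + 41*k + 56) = (k + 3)/(k - 8)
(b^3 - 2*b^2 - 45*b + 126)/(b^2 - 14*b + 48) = (b^2 + 4*b - 21)/(b - 8)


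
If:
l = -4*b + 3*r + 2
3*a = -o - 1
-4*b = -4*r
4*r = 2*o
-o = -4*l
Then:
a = -11/9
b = 4/3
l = 2/3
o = 8/3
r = 4/3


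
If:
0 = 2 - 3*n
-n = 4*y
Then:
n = 2/3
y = -1/6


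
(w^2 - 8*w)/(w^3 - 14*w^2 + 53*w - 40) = w/(w^2 - 6*w + 5)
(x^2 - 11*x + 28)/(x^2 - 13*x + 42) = (x - 4)/(x - 6)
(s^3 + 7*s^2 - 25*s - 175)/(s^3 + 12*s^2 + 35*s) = (s - 5)/s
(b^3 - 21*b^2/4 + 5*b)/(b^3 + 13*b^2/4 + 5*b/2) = (4*b^2 - 21*b + 20)/(4*b^2 + 13*b + 10)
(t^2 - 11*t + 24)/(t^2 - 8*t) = (t - 3)/t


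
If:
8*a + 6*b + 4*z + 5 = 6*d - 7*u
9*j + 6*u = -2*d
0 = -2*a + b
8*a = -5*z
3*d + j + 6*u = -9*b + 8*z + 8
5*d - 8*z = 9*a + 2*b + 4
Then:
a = 9340/32653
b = 18680/32653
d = 26496/32653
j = 6618/32653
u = -18759/32653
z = -14944/32653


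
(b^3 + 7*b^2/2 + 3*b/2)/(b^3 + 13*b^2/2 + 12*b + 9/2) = b/(b + 3)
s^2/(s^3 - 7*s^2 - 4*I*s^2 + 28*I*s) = s/(s^2 - 7*s - 4*I*s + 28*I)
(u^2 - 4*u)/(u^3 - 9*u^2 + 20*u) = 1/(u - 5)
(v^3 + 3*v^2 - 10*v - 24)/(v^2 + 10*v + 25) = (v^3 + 3*v^2 - 10*v - 24)/(v^2 + 10*v + 25)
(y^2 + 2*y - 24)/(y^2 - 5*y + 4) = (y + 6)/(y - 1)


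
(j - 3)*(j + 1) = j^2 - 2*j - 3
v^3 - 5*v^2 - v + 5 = (v - 5)*(v - 1)*(v + 1)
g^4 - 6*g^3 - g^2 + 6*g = g*(g - 6)*(g - 1)*(g + 1)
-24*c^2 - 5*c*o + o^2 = (-8*c + o)*(3*c + o)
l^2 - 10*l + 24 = (l - 6)*(l - 4)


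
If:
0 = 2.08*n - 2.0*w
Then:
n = 0.961538461538462*w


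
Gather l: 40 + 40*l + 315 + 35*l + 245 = 75*l + 600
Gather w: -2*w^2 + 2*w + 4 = -2*w^2 + 2*w + 4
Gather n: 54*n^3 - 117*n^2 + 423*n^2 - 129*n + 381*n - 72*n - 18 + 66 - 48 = 54*n^3 + 306*n^2 + 180*n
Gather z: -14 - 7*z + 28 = 14 - 7*z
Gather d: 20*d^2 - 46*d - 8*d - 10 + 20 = 20*d^2 - 54*d + 10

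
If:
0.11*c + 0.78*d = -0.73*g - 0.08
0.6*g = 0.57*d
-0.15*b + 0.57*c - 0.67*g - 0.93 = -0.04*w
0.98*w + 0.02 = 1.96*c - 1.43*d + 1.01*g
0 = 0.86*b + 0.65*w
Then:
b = -1.48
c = 0.96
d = -0.13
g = -0.12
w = 1.96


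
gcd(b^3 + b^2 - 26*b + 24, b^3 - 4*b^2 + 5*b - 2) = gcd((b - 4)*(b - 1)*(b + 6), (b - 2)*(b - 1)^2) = b - 1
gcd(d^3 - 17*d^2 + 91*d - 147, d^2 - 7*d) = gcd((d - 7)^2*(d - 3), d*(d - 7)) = d - 7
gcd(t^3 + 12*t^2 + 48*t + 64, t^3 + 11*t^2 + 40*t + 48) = t^2 + 8*t + 16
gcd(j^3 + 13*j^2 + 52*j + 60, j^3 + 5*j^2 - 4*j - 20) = j^2 + 7*j + 10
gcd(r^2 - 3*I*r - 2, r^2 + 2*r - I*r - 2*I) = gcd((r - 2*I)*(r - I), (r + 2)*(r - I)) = r - I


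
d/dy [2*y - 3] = 2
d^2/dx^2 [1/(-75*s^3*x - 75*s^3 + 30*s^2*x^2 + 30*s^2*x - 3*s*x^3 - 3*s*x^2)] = 2*((-10*s + 3*x + 1)*(25*s^2*x + 25*s^2 - 10*s*x^2 - 10*s*x + x^3 + x^2) - (25*s^2 - 20*s*x - 10*s + 3*x^2 + 2*x)^2)/(3*s*(25*s^2*x + 25*s^2 - 10*s*x^2 - 10*s*x + x^3 + x^2)^3)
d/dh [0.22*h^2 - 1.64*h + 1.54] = 0.44*h - 1.64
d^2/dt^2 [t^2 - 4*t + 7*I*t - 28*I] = 2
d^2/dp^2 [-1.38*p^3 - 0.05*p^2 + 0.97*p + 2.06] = -8.28*p - 0.1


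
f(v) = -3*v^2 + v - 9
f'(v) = 1 - 6*v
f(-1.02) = -13.14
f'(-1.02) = 7.12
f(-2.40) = -28.68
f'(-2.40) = 15.40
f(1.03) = -11.15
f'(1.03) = -5.18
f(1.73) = -16.25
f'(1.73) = -9.38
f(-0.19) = -9.30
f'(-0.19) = 2.14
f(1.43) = -13.70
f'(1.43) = -7.58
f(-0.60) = -10.68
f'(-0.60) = 4.60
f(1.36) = -13.19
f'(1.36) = -7.16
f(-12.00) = -453.00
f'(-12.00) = 73.00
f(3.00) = -33.00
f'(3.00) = -17.00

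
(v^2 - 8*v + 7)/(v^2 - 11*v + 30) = (v^2 - 8*v + 7)/(v^2 - 11*v + 30)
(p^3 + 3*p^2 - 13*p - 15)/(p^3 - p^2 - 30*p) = (p^2 - 2*p - 3)/(p*(p - 6))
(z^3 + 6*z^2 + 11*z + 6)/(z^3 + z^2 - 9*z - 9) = (z + 2)/(z - 3)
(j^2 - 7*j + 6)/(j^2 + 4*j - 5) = (j - 6)/(j + 5)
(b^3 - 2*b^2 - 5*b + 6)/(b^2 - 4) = (b^2 - 4*b + 3)/(b - 2)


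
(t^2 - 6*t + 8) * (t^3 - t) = t^5 - 6*t^4 + 7*t^3 + 6*t^2 - 8*t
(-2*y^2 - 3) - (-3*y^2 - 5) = y^2 + 2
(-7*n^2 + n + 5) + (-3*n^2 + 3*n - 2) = -10*n^2 + 4*n + 3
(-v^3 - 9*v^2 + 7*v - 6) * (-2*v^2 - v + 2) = 2*v^5 + 19*v^4 - 7*v^3 - 13*v^2 + 20*v - 12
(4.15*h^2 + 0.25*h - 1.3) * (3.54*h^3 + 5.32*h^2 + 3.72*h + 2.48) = 14.691*h^5 + 22.963*h^4 + 12.166*h^3 + 4.306*h^2 - 4.216*h - 3.224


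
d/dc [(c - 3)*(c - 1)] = 2*c - 4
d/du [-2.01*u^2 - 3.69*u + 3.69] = -4.02*u - 3.69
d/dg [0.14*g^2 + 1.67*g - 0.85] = 0.28*g + 1.67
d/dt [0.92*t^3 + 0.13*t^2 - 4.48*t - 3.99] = 2.76*t^2 + 0.26*t - 4.48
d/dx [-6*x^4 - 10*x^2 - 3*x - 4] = -24*x^3 - 20*x - 3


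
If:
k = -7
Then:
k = -7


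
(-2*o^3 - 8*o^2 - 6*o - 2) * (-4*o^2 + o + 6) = 8*o^5 + 30*o^4 + 4*o^3 - 46*o^2 - 38*o - 12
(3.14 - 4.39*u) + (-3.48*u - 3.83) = -7.87*u - 0.69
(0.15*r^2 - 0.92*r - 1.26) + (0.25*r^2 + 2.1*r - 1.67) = 0.4*r^2 + 1.18*r - 2.93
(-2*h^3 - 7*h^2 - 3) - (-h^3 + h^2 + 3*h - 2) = -h^3 - 8*h^2 - 3*h - 1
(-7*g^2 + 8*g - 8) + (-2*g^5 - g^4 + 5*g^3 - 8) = -2*g^5 - g^4 + 5*g^3 - 7*g^2 + 8*g - 16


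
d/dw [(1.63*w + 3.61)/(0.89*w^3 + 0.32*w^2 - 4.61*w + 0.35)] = (-2.9014*w^3 - 10.1603*w^2 - 2.3104*w + 17.2126)/(0.7921*w^6 + 0.5696*w^5 - 8.1034*w^4 - 2.3274*w^3 + 21.4761*w^2 - 3.227*w + 0.1225)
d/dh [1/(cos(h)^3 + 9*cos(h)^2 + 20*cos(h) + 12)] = (3*cos(h)^2 + 18*cos(h) + 20)*sin(h)/(cos(h)^3 + 9*cos(h)^2 + 20*cos(h) + 12)^2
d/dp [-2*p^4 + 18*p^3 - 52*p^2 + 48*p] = -8*p^3 + 54*p^2 - 104*p + 48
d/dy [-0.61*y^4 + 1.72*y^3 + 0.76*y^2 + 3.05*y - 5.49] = -2.44*y^3 + 5.16*y^2 + 1.52*y + 3.05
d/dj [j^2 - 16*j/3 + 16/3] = 2*j - 16/3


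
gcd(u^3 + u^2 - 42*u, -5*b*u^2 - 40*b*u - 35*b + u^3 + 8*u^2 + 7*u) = u + 7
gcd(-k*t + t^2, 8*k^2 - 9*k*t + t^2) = -k + t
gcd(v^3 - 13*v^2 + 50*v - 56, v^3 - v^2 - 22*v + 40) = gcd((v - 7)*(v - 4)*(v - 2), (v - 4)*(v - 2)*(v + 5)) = v^2 - 6*v + 8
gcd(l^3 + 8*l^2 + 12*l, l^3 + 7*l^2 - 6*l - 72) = l + 6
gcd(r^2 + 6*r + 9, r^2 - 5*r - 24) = r + 3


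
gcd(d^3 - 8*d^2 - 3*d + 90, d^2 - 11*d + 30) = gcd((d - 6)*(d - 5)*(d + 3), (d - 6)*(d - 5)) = d^2 - 11*d + 30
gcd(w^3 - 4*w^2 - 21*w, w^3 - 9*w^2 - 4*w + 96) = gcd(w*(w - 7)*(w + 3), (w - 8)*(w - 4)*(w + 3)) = w + 3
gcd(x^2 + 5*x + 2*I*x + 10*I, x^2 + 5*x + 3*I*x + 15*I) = x + 5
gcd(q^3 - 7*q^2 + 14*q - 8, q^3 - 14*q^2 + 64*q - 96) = q - 4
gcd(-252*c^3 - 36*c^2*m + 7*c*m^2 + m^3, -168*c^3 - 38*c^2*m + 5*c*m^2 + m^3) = 42*c^2 - c*m - m^2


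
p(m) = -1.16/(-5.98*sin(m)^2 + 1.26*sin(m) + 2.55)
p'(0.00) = 0.22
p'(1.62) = 0.13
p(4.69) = 0.25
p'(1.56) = -0.03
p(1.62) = 0.54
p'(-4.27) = 3.32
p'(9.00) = 0.92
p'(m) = -1.16*(11.96*sin(m)*cos(m) - 1.26*cos(m))/(-5.98*sin(m)^2 + 1.26*sin(m) + 2.55)^2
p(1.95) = 0.81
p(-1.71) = 0.25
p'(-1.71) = -0.10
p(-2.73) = -1.07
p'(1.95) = 2.04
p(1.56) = 0.53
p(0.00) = -0.45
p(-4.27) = 0.97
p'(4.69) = -0.02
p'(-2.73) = -5.42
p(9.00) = -0.56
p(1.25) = 0.71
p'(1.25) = -1.37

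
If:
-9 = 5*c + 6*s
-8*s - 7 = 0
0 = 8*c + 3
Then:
No Solution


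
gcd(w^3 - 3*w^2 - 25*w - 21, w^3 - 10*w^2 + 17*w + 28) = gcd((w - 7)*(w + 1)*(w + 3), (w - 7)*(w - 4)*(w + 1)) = w^2 - 6*w - 7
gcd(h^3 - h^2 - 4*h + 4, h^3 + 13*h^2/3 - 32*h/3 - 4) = h - 2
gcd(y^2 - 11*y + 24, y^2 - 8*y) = y - 8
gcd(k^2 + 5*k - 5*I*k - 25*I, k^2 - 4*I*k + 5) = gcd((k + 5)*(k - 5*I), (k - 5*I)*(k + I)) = k - 5*I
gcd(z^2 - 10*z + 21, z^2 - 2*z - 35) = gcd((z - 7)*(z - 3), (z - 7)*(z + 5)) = z - 7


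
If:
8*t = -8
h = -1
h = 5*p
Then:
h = -1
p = -1/5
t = -1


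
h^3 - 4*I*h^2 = h^2*(h - 4*I)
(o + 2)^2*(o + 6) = o^3 + 10*o^2 + 28*o + 24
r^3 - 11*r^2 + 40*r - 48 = (r - 4)^2*(r - 3)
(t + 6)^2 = t^2 + 12*t + 36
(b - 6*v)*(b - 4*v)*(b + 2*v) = b^3 - 8*b^2*v + 4*b*v^2 + 48*v^3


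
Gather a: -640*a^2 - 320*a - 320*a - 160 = -640*a^2 - 640*a - 160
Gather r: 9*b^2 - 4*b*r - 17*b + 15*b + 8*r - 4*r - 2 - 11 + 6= 9*b^2 - 2*b + r*(4 - 4*b) - 7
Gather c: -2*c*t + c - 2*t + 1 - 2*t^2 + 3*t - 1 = c*(1 - 2*t) - 2*t^2 + t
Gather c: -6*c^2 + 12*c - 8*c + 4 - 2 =-6*c^2 + 4*c + 2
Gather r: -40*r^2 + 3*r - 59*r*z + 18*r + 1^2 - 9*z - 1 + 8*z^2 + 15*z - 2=-40*r^2 + r*(21 - 59*z) + 8*z^2 + 6*z - 2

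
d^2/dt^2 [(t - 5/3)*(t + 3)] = 2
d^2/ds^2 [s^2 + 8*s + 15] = 2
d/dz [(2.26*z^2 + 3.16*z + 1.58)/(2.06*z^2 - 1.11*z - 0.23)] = (-9.0182*z^2 - 7.5492*z + 1.027)/(4.2436*z^4 - 4.5732*z^3 + 0.2845*z^2 + 0.5106*z + 0.0529)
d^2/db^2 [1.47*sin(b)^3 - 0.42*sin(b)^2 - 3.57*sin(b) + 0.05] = 2.4675*sin(b) + 3.3075*sin(3*b) - 0.84*cos(2*b)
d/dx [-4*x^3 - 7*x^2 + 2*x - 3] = -12*x^2 - 14*x + 2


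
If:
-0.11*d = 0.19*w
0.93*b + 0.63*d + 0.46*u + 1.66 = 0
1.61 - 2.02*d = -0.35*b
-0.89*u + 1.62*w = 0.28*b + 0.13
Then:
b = -2.11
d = 0.43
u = 0.06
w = -0.25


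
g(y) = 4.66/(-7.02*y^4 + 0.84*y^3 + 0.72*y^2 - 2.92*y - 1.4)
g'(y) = 4.66*(28.08*y^3 - 2.52*y^2 - 1.44*y + 2.92)/(-7.02*y^4 + 0.84*y^3 + 0.72*y^2 - 2.92*y - 1.4)^2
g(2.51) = -0.02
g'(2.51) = 0.03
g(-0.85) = -1.81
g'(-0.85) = -10.46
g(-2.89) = -0.01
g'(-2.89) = -0.01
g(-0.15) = -4.89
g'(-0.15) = 15.34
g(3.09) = -0.01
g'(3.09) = 0.01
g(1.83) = -0.06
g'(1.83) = 0.13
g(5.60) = -0.00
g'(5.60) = 0.00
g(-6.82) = -0.00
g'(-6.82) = -0.00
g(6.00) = -0.00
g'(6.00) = 0.00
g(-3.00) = -0.01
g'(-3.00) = -0.01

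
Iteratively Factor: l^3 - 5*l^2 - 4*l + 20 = (l + 2)*(l^2 - 7*l + 10) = (l - 2)*(l + 2)*(l - 5)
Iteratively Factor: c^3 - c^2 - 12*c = (c + 3)*(c^2 - 4*c) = c*(c + 3)*(c - 4)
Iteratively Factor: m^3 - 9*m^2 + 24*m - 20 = (m - 2)*(m^2 - 7*m + 10) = (m - 2)^2*(m - 5)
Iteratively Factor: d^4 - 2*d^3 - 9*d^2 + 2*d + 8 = (d + 1)*(d^3 - 3*d^2 - 6*d + 8) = (d + 1)*(d + 2)*(d^2 - 5*d + 4) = (d - 1)*(d + 1)*(d + 2)*(d - 4)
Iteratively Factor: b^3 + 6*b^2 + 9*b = (b)*(b^2 + 6*b + 9) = b*(b + 3)*(b + 3)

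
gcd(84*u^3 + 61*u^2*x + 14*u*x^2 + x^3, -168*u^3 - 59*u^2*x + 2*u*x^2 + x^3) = 21*u^2 + 10*u*x + x^2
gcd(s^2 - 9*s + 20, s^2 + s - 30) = s - 5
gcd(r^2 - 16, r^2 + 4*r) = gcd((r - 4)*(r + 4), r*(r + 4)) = r + 4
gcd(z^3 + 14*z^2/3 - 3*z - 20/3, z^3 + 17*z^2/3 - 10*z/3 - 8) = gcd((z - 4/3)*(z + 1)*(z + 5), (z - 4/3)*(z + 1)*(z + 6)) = z^2 - z/3 - 4/3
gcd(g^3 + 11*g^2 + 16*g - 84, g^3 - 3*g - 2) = g - 2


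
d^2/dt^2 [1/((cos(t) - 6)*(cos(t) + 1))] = (-4*sin(t)^4 + 51*sin(t)^2 + 45*cos(t)/4 + 15*cos(3*t)/4 + 15)/((cos(t) - 6)^3*(cos(t) + 1)^3)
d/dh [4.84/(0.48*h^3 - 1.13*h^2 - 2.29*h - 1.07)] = (-6.9696*h^2 + 10.9384*h + 11.0836)/(-0.48*h^3 + 1.13*h^2 + 2.29*h + 1.07)^2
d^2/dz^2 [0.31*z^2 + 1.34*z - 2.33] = 0.620000000000000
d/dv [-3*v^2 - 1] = -6*v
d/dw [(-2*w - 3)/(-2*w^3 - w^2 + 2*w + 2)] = 2*(-4*w^3 - 10*w^2 - 3*w + 1)/(4*w^6 + 4*w^5 - 7*w^4 - 12*w^3 + 8*w + 4)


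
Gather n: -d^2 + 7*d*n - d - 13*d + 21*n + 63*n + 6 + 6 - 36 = -d^2 - 14*d + n*(7*d + 84) - 24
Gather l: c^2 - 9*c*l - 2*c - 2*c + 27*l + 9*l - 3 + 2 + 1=c^2 - 4*c + l*(36 - 9*c)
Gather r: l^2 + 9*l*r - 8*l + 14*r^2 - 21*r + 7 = l^2 - 8*l + 14*r^2 + r*(9*l - 21) + 7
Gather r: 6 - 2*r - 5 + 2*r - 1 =0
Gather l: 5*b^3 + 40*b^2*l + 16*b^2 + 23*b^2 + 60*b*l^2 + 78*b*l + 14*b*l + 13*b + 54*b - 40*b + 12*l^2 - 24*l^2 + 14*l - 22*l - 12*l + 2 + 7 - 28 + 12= 5*b^3 + 39*b^2 + 27*b + l^2*(60*b - 12) + l*(40*b^2 + 92*b - 20) - 7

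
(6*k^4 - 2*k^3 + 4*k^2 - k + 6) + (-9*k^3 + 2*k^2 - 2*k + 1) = 6*k^4 - 11*k^3 + 6*k^2 - 3*k + 7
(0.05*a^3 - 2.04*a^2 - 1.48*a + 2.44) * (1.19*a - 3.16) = 0.0595*a^4 - 2.5856*a^3 + 4.6852*a^2 + 7.5804*a - 7.7104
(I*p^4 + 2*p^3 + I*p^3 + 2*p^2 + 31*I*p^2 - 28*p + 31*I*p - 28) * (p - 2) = I*p^5 + 2*p^4 - I*p^4 - 2*p^3 + 29*I*p^3 - 32*p^2 - 31*I*p^2 + 28*p - 62*I*p + 56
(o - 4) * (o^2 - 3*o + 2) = o^3 - 7*o^2 + 14*o - 8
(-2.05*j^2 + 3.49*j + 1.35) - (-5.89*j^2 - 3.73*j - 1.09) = 3.84*j^2 + 7.22*j + 2.44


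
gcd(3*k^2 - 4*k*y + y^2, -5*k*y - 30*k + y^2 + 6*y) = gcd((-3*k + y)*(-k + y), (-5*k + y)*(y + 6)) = 1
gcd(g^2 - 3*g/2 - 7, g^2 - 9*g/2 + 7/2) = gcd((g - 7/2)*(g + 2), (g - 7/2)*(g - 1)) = g - 7/2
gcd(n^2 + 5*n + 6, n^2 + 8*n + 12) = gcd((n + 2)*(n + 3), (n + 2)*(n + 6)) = n + 2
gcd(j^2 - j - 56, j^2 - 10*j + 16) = j - 8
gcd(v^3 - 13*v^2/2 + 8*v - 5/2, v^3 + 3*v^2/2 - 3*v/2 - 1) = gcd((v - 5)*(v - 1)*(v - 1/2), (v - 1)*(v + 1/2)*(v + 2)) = v - 1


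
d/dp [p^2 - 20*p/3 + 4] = 2*p - 20/3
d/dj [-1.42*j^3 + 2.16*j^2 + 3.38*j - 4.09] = -4.26*j^2 + 4.32*j + 3.38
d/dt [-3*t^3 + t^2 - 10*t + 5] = -9*t^2 + 2*t - 10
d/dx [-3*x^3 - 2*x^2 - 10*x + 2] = -9*x^2 - 4*x - 10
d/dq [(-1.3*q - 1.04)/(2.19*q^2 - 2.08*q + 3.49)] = (2.847*q^2 + 4.5552*q - 6.7002)/(4.7961*q^4 - 9.1104*q^3 + 19.6126*q^2 - 14.5184*q + 12.1801)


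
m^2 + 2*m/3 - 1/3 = (m - 1/3)*(m + 1)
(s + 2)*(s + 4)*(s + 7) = s^3 + 13*s^2 + 50*s + 56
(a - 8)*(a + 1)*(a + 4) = a^3 - 3*a^2 - 36*a - 32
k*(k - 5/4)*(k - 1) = k^3 - 9*k^2/4 + 5*k/4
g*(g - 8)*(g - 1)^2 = g^4 - 10*g^3 + 17*g^2 - 8*g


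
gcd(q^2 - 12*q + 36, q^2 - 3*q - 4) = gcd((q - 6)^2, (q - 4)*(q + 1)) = 1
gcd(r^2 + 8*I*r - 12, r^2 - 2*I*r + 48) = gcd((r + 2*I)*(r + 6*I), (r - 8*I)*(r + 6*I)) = r + 6*I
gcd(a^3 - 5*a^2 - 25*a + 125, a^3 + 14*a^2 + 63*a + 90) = a + 5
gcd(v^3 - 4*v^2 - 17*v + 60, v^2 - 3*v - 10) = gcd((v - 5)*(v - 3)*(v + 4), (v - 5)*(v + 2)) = v - 5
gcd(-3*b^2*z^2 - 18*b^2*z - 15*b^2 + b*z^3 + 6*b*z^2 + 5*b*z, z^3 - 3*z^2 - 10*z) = 1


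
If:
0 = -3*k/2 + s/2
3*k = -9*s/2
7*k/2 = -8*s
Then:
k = 0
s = 0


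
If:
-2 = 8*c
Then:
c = -1/4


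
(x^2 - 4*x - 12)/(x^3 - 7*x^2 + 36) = 1/(x - 3)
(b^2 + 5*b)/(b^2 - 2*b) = (b + 5)/(b - 2)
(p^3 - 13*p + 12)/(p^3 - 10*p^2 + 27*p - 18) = (p + 4)/(p - 6)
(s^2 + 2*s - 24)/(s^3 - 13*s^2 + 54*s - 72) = (s + 6)/(s^2 - 9*s + 18)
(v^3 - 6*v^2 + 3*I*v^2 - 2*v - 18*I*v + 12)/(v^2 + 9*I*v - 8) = (v^2 + 2*v*(-3 + I) - 12*I)/(v + 8*I)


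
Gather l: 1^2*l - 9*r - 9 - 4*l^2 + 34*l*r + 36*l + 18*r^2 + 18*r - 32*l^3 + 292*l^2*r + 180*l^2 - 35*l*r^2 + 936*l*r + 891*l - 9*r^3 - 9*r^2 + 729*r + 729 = -32*l^3 + l^2*(292*r + 176) + l*(-35*r^2 + 970*r + 928) - 9*r^3 + 9*r^2 + 738*r + 720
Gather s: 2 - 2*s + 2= 4 - 2*s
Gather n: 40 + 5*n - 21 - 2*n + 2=3*n + 21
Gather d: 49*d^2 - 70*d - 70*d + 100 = 49*d^2 - 140*d + 100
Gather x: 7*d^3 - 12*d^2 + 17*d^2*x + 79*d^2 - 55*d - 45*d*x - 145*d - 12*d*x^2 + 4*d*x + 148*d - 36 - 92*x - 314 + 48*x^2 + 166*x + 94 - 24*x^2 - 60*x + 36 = 7*d^3 + 67*d^2 - 52*d + x^2*(24 - 12*d) + x*(17*d^2 - 41*d + 14) - 220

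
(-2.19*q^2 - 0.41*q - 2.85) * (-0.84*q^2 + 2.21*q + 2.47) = 1.8396*q^4 - 4.4955*q^3 - 3.9214*q^2 - 7.3112*q - 7.0395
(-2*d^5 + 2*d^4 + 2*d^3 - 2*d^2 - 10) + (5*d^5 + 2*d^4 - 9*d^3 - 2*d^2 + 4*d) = 3*d^5 + 4*d^4 - 7*d^3 - 4*d^2 + 4*d - 10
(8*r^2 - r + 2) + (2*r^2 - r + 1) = 10*r^2 - 2*r + 3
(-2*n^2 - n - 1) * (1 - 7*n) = 14*n^3 + 5*n^2 + 6*n - 1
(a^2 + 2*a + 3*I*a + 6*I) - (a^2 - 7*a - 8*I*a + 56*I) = 9*a + 11*I*a - 50*I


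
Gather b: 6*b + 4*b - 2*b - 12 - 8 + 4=8*b - 16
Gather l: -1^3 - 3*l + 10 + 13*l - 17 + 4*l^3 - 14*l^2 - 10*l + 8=4*l^3 - 14*l^2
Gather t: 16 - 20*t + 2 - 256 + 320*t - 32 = 300*t - 270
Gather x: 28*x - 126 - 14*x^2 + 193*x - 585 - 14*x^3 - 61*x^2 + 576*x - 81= -14*x^3 - 75*x^2 + 797*x - 792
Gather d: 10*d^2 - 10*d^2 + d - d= 0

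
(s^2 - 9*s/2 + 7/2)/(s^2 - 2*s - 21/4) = 2*(s - 1)/(2*s + 3)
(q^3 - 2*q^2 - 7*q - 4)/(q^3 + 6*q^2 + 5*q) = (q^2 - 3*q - 4)/(q*(q + 5))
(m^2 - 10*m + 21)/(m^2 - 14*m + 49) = (m - 3)/(m - 7)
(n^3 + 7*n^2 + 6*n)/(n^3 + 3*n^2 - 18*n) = (n + 1)/(n - 3)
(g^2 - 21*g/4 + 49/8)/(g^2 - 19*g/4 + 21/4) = (g - 7/2)/(g - 3)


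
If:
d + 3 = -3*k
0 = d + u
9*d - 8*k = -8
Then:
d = -48/35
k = -19/35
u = 48/35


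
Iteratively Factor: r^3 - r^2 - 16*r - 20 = (r + 2)*(r^2 - 3*r - 10) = (r - 5)*(r + 2)*(r + 2)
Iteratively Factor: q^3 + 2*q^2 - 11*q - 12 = (q + 1)*(q^2 + q - 12) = (q - 3)*(q + 1)*(q + 4)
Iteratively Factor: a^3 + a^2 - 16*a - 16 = (a + 4)*(a^2 - 3*a - 4) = (a - 4)*(a + 4)*(a + 1)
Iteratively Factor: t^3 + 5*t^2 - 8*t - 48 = (t + 4)*(t^2 + t - 12) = (t + 4)^2*(t - 3)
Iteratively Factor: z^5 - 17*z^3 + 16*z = (z + 1)*(z^4 - z^3 - 16*z^2 + 16*z) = (z - 1)*(z + 1)*(z^3 - 16*z) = z*(z - 1)*(z + 1)*(z^2 - 16) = z*(z - 1)*(z + 1)*(z + 4)*(z - 4)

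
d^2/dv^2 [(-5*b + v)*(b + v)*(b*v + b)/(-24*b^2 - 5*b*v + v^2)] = 2*b^2*(-1704*b^4 + 1368*b^3*v + 811*b^3 + 72*b^2*v^2 - 213*b^2*v + 24*b*v^3 + 57*b*v^2 + v^3)/(-13824*b^6 - 8640*b^5*v - 72*b^4*v^2 + 595*b^3*v^3 + 3*b^2*v^4 - 15*b*v^5 + v^6)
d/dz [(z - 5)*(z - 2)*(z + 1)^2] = 4*z^3 - 15*z^2 - 6*z + 13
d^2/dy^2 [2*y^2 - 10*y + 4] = 4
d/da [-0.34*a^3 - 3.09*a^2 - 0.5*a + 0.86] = -1.02*a^2 - 6.18*a - 0.5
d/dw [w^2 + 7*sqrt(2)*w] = 2*w + 7*sqrt(2)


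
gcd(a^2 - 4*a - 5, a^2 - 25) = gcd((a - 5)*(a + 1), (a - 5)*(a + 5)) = a - 5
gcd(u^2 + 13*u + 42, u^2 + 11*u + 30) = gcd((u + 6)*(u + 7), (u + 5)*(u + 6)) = u + 6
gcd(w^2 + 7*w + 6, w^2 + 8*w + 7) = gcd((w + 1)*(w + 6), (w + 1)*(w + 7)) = w + 1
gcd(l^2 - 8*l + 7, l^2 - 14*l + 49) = l - 7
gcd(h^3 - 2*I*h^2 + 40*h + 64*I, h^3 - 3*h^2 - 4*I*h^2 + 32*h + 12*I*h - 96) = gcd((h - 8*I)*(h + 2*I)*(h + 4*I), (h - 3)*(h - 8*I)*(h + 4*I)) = h^2 - 4*I*h + 32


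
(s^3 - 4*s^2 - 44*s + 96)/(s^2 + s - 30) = (s^2 - 10*s + 16)/(s - 5)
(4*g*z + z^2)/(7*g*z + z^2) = (4*g + z)/(7*g + z)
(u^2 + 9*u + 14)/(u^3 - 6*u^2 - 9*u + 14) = (u + 7)/(u^2 - 8*u + 7)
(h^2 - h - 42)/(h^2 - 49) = (h + 6)/(h + 7)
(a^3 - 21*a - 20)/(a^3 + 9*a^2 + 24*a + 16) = (a - 5)/(a + 4)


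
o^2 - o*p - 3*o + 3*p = (o - 3)*(o - p)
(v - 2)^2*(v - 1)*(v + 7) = v^4 + 2*v^3 - 27*v^2 + 52*v - 28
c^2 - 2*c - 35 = (c - 7)*(c + 5)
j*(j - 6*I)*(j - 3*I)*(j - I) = j^4 - 10*I*j^3 - 27*j^2 + 18*I*j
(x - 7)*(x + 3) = x^2 - 4*x - 21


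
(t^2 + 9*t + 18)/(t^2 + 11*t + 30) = (t + 3)/(t + 5)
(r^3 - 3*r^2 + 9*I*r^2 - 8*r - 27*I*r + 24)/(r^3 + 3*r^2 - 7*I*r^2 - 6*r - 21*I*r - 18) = (r^3 + r^2*(-3 + 9*I) + r*(-8 - 27*I) + 24)/(r^3 + r^2*(3 - 7*I) + r*(-6 - 21*I) - 18)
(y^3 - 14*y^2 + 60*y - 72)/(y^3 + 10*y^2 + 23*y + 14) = (y^3 - 14*y^2 + 60*y - 72)/(y^3 + 10*y^2 + 23*y + 14)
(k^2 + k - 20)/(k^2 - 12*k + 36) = (k^2 + k - 20)/(k^2 - 12*k + 36)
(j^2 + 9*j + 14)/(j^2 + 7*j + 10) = (j + 7)/(j + 5)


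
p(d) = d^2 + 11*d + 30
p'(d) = 2*d + 11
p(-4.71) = 0.37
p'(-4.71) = 1.58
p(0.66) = 37.70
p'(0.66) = 12.32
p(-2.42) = 9.24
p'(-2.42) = 6.16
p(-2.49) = 8.81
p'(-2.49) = 6.02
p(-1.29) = 17.47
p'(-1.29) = 8.42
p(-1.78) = 13.59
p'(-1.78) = 7.44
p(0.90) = 40.71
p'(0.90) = 12.80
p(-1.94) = 12.42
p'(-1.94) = 7.12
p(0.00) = 30.00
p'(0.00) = 11.00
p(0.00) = 30.00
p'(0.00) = 11.00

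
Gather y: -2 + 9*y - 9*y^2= -9*y^2 + 9*y - 2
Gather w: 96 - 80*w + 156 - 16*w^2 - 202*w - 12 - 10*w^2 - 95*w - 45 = -26*w^2 - 377*w + 195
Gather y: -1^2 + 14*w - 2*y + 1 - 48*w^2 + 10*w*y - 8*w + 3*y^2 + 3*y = -48*w^2 + 6*w + 3*y^2 + y*(10*w + 1)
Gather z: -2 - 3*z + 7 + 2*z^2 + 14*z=2*z^2 + 11*z + 5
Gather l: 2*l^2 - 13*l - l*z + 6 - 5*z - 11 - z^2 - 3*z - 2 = 2*l^2 + l*(-z - 13) - z^2 - 8*z - 7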